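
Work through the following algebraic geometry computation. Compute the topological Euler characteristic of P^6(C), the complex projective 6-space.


The complex projective space P^6 has one cell in each even real dimension 0, 2, ..., 12.
The cohomology groups are H^{2k}(P^6) = Z for k = 0,...,6, and 0 otherwise.
Euler characteristic = sum of Betti numbers = 1 per even-dimensional cohomology group.
chi(P^6) = 6 + 1 = 7

7


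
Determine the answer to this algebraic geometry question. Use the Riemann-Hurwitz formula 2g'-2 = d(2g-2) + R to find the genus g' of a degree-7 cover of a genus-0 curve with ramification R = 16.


Riemann-Hurwitz formula: 2g' - 2 = d(2g - 2) + R
Given: d = 7, g = 0, R = 16
2g' - 2 = 7*(2*0 - 2) + 16
2g' - 2 = 7*(-2) + 16
2g' - 2 = -14 + 16 = 2
2g' = 4
g' = 2

2


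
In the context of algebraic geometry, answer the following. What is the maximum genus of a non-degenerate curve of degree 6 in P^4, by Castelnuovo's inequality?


Castelnuovo's bound: write d - 1 = m(r-1) + epsilon with 0 <= epsilon < r-1.
d - 1 = 6 - 1 = 5
r - 1 = 4 - 1 = 3
5 = 1*3 + 2, so m = 1, epsilon = 2
pi(d, r) = m(m-1)(r-1)/2 + m*epsilon
= 1*0*3/2 + 1*2
= 0/2 + 2
= 0 + 2 = 2

2


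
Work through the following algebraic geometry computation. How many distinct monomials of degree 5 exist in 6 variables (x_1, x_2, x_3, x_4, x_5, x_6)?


The number of degree-5 monomials in 6 variables is C(d+n-1, n-1).
= C(5+6-1, 6-1) = C(10, 5)
= 252

252


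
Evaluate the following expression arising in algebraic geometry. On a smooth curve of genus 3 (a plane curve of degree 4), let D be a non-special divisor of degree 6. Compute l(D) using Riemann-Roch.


First, compute the genus of a smooth plane curve of degree 4:
g = (d-1)(d-2)/2 = (4-1)(4-2)/2 = 3
For a non-special divisor D (i.e., h^1(D) = 0), Riemann-Roch gives:
l(D) = deg(D) - g + 1
Since deg(D) = 6 >= 2g - 1 = 5, D is non-special.
l(D) = 6 - 3 + 1 = 4

4


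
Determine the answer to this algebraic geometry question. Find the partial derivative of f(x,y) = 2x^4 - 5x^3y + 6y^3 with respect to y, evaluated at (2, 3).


df/dy = (-5)*x^3 + 3*6*y^2
At (2,3): (-5)*2^3 + 3*6*3^2
= -40 + 162
= 122

122


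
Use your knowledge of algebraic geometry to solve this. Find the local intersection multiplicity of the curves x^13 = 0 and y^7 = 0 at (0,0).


The intersection multiplicity of V(x^a) and V(y^b) at the origin is:
I(O; V(x^13), V(y^7)) = dim_k(k[x,y]/(x^13, y^7))
A basis for k[x,y]/(x^13, y^7) is the set of monomials x^i * y^j
where 0 <= i < 13 and 0 <= j < 7.
The number of such monomials is 13 * 7 = 91

91


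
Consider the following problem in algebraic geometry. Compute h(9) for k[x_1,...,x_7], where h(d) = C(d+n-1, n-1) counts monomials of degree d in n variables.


The Hilbert function for the polynomial ring in 7 variables is:
h(d) = C(d+n-1, n-1)
h(9) = C(9+7-1, 7-1) = C(15, 6)
= 15! / (6! * 9!)
= 5005

5005


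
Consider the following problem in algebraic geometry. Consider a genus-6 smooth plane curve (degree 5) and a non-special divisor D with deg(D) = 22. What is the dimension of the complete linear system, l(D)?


First, compute the genus of a smooth plane curve of degree 5:
g = (d-1)(d-2)/2 = (5-1)(5-2)/2 = 6
For a non-special divisor D (i.e., h^1(D) = 0), Riemann-Roch gives:
l(D) = deg(D) - g + 1
Since deg(D) = 22 >= 2g - 1 = 11, D is non-special.
l(D) = 22 - 6 + 1 = 17

17


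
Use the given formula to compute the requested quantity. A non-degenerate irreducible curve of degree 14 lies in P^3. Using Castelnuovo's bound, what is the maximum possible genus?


Castelnuovo's bound: write d - 1 = m(r-1) + epsilon with 0 <= epsilon < r-1.
d - 1 = 14 - 1 = 13
r - 1 = 3 - 1 = 2
13 = 6*2 + 1, so m = 6, epsilon = 1
pi(d, r) = m(m-1)(r-1)/2 + m*epsilon
= 6*5*2/2 + 6*1
= 60/2 + 6
= 30 + 6 = 36

36


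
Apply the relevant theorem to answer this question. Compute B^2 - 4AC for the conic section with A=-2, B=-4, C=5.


The discriminant of a conic Ax^2 + Bxy + Cy^2 + ... = 0 is B^2 - 4AC.
B^2 = (-4)^2 = 16
4AC = 4*(-2)*5 = -40
Discriminant = 16 + 40 = 56

56


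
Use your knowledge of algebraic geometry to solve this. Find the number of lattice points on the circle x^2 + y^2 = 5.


Systematically check integer values of x where x^2 <= 5.
For each valid x, check if 5 - x^2 is a perfect square.
x=1: 5 - 1 = 4, sqrt = 2 (valid)
x=2: 5 - 4 = 1, sqrt = 1 (valid)
Total integer solutions found: 8

8


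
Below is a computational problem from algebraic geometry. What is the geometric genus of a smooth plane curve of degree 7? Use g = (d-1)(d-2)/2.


Using the genus formula for smooth plane curves:
g = (d-1)(d-2)/2
g = (7-1)(7-2)/2
g = 6*5/2
g = 30/2 = 15

15


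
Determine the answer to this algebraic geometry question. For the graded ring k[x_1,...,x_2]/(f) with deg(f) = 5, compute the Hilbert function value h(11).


For R = k[x_1,...,x_n]/(f) with f homogeneous of degree e:
The Hilbert series is (1 - t^e)/(1 - t)^n.
So h(d) = C(d+n-1, n-1) - C(d-e+n-1, n-1) for d >= e.
With n=2, e=5, d=11:
C(11+2-1, 2-1) = C(12, 1) = 12
C(11-5+2-1, 2-1) = C(7, 1) = 7
h(11) = 12 - 7 = 5

5


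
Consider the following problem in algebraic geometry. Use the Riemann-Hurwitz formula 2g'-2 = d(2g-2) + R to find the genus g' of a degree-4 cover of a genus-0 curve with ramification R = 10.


Riemann-Hurwitz formula: 2g' - 2 = d(2g - 2) + R
Given: d = 4, g = 0, R = 10
2g' - 2 = 4*(2*0 - 2) + 10
2g' - 2 = 4*(-2) + 10
2g' - 2 = -8 + 10 = 2
2g' = 4
g' = 2

2


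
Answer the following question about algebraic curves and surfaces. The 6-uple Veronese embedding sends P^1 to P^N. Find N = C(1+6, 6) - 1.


The Veronese embedding v_d: P^n -> P^N maps each point to all
degree-d monomials in n+1 homogeneous coordinates.
N = C(n+d, d) - 1
N = C(1+6, 6) - 1
N = C(7, 6) - 1
C(7, 6) = 7
N = 7 - 1 = 6

6


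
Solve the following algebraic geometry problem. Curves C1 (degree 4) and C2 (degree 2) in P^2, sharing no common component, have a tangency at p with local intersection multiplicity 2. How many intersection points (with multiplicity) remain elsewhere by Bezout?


By Bezout's theorem, the total intersection number is d1 * d2.
Total = 4 * 2 = 8
Intersection multiplicity at p = 2
Remaining intersections = 8 - 2 = 6

6


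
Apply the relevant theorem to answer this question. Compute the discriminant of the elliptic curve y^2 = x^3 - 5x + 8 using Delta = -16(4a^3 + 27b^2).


Compute each component:
4a^3 = 4*(-5)^3 = 4*(-125) = -500
27b^2 = 27*8^2 = 27*64 = 1728
4a^3 + 27b^2 = -500 + 1728 = 1228
Delta = -16*1228 = -19648

-19648


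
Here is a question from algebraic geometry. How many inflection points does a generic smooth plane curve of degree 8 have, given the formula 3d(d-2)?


For a general smooth plane curve C of degree d, the inflection points are
the intersection of C with its Hessian curve, which has degree 3(d-2).
By Bezout, the total intersection number is d * 3(d-2) = 8 * 18 = 144.
For a general curve every flex is ordinary, so each contributes
multiplicity 1 to C·Hess(C), and the number of distinct inflection
points is 3d(d-2).
Inflection points = 3*8*(8-2) = 3*8*6 = 144

144


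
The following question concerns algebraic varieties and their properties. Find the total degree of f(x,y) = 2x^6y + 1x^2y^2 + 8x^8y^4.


Examine each term for its total degree (sum of exponents).
  Term '2x^6y' has total degree 6+1 = 7.
  Term '1x^2y^2' has total degree 2+2 = 4.
  Term '8x^8y^4' has total degree 8+4 = 12.
The maximum total degree among all terms is 12.

12


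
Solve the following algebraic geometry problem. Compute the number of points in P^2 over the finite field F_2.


P^2(F_2) has (q^(n+1) - 1)/(q - 1) points.
= 2^2 + 2^1 + 2^0
= 4 + 2 + 1
= 7

7


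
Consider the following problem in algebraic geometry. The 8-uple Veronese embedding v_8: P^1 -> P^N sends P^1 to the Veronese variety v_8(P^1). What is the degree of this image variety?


The Veronese variety v_8(P^1) has degree d^r.
d^r = 8^1 = 8

8


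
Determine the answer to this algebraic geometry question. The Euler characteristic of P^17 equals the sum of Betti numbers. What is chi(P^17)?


The complex projective space P^17 has one cell in each even real dimension 0, 2, ..., 34.
The cohomology groups are H^{2k}(P^17) = Z for k = 0,...,17, and 0 otherwise.
Euler characteristic = sum of Betti numbers = 1 per even-dimensional cohomology group.
chi(P^17) = 17 + 1 = 18

18


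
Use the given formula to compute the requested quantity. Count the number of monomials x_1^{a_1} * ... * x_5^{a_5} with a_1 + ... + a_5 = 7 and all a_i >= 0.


The number of degree-7 monomials in 5 variables is C(d+n-1, n-1).
= C(7+5-1, 5-1) = C(11, 4)
= 330

330


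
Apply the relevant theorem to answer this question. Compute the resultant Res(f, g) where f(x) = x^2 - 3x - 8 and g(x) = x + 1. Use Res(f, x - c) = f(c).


For Res(f, x - c), we evaluate f at x = c.
f(-1) = (-1)^2 - 3*(-1) - 8
= 1 + 3 - 8
= 4 - 8 = -4
Res(f, g) = -4

-4


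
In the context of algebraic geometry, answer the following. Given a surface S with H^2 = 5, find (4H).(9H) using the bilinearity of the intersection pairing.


Using bilinearity of the intersection pairing on a surface S:
(aH).(bH) = ab * (H.H)
We have H^2 = 5.
D.E = (4H).(9H) = 4*9*5
= 36*5
= 180

180


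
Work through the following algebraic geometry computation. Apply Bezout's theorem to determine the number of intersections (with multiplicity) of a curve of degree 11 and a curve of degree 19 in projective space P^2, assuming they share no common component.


Bezout's theorem states the intersection count equals the product of degrees.
Intersection count = 11 * 19 = 209

209


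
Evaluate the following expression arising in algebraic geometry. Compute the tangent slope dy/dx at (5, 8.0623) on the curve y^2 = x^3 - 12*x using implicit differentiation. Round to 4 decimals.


Using implicit differentiation of y^2 = x^3 - 12*x:
2y * dy/dx = 3x^2 - 12
dy/dx = (3x^2 - 12)/(2y)
Numerator: 3*5^2 - 12 = 63
Denominator: 2*8.0623 = 16.1246
dy/dx = 63/16.1246 = 3.9071

3.9071


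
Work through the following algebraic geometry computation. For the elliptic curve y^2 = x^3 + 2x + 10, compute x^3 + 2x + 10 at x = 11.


Compute x^3 + 2x + 10 at x = 11:
x^3 = 11^3 = 1331
2*x = 2*11 = 22
Sum: 1331 + 22 + 10 = 1363

1363


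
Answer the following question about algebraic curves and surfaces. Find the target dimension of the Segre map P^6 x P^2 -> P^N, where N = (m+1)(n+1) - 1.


The Segre embedding maps P^m x P^n into P^N via
all products of coordinates from each factor.
N = (m+1)(n+1) - 1
N = (6+1)(2+1) - 1
N = 7*3 - 1
N = 21 - 1 = 20

20


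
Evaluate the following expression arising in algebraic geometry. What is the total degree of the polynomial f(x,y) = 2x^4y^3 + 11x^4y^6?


Examine each term for its total degree (sum of exponents).
  Term '2x^4y^3' has total degree 4+3 = 7.
  Term '11x^4y^6' has total degree 4+6 = 10.
The maximum total degree among all terms is 10.

10


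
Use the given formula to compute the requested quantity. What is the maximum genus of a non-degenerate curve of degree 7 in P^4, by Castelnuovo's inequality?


Castelnuovo's bound: write d - 1 = m(r-1) + epsilon with 0 <= epsilon < r-1.
d - 1 = 7 - 1 = 6
r - 1 = 4 - 1 = 3
6 = 2*3 + 0, so m = 2, epsilon = 0
pi(d, r) = m(m-1)(r-1)/2 + m*epsilon
= 2*1*3/2 + 2*0
= 6/2 + 0
= 3 + 0 = 3

3


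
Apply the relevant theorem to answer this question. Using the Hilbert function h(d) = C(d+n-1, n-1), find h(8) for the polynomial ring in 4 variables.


The Hilbert function for the polynomial ring in 4 variables is:
h(d) = C(d+n-1, n-1)
h(8) = C(8+4-1, 4-1) = C(11, 3)
= 11! / (3! * 8!)
= 165

165


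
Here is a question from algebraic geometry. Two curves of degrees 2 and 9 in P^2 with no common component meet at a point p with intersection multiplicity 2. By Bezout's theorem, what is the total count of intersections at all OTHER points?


By Bezout's theorem, the total intersection number is d1 * d2.
Total = 2 * 9 = 18
Intersection multiplicity at p = 2
Remaining intersections = 18 - 2 = 16

16


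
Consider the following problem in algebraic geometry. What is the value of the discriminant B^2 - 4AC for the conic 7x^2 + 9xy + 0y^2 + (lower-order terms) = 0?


The discriminant of a conic Ax^2 + Bxy + Cy^2 + ... = 0 is B^2 - 4AC.
B^2 = 9^2 = 81
4AC = 4*7*0 = 0
Discriminant = 81 + 0 = 81

81


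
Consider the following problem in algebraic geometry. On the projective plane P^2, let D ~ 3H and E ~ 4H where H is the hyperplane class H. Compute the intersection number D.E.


Using bilinearity of the intersection pairing on the projective plane P^2:
(aH).(bH) = ab * (H.H)
We have H^2 = 1 (Bezout).
D.E = (3H).(4H) = 3*4*1
= 12*1
= 12

12


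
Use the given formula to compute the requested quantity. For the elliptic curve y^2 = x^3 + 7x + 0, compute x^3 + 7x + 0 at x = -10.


Compute x^3 + 7x + 0 at x = -10:
x^3 = (-10)^3 = -1000
7*x = 7*(-10) = -70
Sum: -1000 - 70 + 0 = -1070

-1070


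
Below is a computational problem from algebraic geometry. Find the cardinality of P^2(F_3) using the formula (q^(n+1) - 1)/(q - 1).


P^2(F_3) has (q^(n+1) - 1)/(q - 1) points.
= 3^2 + 3^1 + 3^0
= 9 + 3 + 1
= 13

13


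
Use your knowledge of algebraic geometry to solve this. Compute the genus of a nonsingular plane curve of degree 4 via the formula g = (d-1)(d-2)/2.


Using the genus formula for smooth plane curves:
g = (d-1)(d-2)/2
g = (4-1)(4-2)/2
g = 3*2/2
g = 6/2 = 3

3


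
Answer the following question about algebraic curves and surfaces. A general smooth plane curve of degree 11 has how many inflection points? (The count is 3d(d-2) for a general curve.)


For a general smooth plane curve C of degree d, the inflection points are
the intersection of C with its Hessian curve, which has degree 3(d-2).
By Bezout, the total intersection number is d * 3(d-2) = 11 * 27 = 297.
For a general curve every flex is ordinary, so each contributes
multiplicity 1 to C·Hess(C), and the number of distinct inflection
points is 3d(d-2).
Inflection points = 3*11*(11-2) = 3*11*9 = 297

297


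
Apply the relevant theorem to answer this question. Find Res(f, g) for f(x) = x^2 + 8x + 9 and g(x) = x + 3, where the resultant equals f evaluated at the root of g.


For Res(f, x - c), we evaluate f at x = c.
f(-3) = (-3)^2 + 8*(-3) + 9
= 9 - 24 + 9
= -15 + 9 = -6
Res(f, g) = -6

-6


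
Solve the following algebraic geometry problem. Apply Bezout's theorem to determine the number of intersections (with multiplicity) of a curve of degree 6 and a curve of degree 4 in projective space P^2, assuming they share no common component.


Bezout's theorem states the intersection count equals the product of degrees.
Intersection count = 6 * 4 = 24

24


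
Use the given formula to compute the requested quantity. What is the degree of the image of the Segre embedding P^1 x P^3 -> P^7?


The degree of the Segre variety P^1 x P^3 is C(m+n, m).
= C(4, 1)
= 4

4


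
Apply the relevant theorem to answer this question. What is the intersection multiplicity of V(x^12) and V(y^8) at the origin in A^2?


The intersection multiplicity of V(x^a) and V(y^b) at the origin is:
I(O; V(x^12), V(y^8)) = dim_k(k[x,y]/(x^12, y^8))
A basis for k[x,y]/(x^12, y^8) is the set of monomials x^i * y^j
where 0 <= i < 12 and 0 <= j < 8.
The number of such monomials is 12 * 8 = 96

96


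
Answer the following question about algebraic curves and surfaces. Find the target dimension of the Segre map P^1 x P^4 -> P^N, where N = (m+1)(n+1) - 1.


The Segre embedding maps P^m x P^n into P^N via
all products of coordinates from each factor.
N = (m+1)(n+1) - 1
N = (1+1)(4+1) - 1
N = 2*5 - 1
N = 10 - 1 = 9

9


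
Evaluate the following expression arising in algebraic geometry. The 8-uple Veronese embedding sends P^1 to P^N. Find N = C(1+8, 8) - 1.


The Veronese embedding v_d: P^n -> P^N maps each point to all
degree-d monomials in n+1 homogeneous coordinates.
N = C(n+d, d) - 1
N = C(1+8, 8) - 1
N = C(9, 8) - 1
C(9, 8) = 9
N = 9 - 1 = 8

8


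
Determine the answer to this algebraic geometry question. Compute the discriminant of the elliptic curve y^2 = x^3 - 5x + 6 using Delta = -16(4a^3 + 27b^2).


Compute each component:
4a^3 = 4*(-5)^3 = 4*(-125) = -500
27b^2 = 27*6^2 = 27*36 = 972
4a^3 + 27b^2 = -500 + 972 = 472
Delta = -16*472 = -7552

-7552


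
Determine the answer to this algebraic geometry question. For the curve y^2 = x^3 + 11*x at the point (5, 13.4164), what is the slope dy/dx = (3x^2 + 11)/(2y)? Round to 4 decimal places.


Using implicit differentiation of y^2 = x^3 + 11*x:
2y * dy/dx = 3x^2 + 11
dy/dx = (3x^2 + 11)/(2y)
Numerator: 3*5^2 + 11 = 86
Denominator: 2*13.4164 = 26.8328
dy/dx = 86/26.8328 = 3.2050

3.2050


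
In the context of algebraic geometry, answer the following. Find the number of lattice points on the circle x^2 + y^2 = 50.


Systematically check integer values of x where x^2 <= 50.
For each valid x, check if 50 - x^2 is a perfect square.
x=1: 50 - 1 = 49, sqrt = 7 (valid)
x=5: 50 - 25 = 25, sqrt = 5 (valid)
x=7: 50 - 49 = 1, sqrt = 1 (valid)
Total integer solutions found: 12

12


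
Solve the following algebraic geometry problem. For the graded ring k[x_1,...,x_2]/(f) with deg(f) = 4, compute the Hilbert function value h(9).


For R = k[x_1,...,x_n]/(f) with f homogeneous of degree e:
The Hilbert series is (1 - t^e)/(1 - t)^n.
So h(d) = C(d+n-1, n-1) - C(d-e+n-1, n-1) for d >= e.
With n=2, e=4, d=9:
C(9+2-1, 2-1) = C(10, 1) = 10
C(9-4+2-1, 2-1) = C(6, 1) = 6
h(9) = 10 - 6 = 4

4


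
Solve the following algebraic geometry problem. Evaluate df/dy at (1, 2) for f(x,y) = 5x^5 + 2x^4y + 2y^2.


df/dy = 2*x^4 + 2*2*y^1
At (1,2): 2*1^4 + 2*2*2^1
= 2 + 8
= 10

10


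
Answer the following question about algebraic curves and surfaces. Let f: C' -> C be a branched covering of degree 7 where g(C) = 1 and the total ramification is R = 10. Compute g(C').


Riemann-Hurwitz formula: 2g' - 2 = d(2g - 2) + R
Given: d = 7, g = 1, R = 10
2g' - 2 = 7*(2*1 - 2) + 10
2g' - 2 = 7*0 + 10
2g' - 2 = 0 + 10 = 10
2g' = 12
g' = 6

6


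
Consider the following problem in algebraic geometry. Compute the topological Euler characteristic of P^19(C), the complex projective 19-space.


The complex projective space P^19 has one cell in each even real dimension 0, 2, ..., 38.
The cohomology groups are H^{2k}(P^19) = Z for k = 0,...,19, and 0 otherwise.
Euler characteristic = sum of Betti numbers = 1 per even-dimensional cohomology group.
chi(P^19) = 19 + 1 = 20

20


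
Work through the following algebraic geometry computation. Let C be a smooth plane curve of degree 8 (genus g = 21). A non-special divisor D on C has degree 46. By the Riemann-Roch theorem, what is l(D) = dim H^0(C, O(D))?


First, compute the genus of a smooth plane curve of degree 8:
g = (d-1)(d-2)/2 = (8-1)(8-2)/2 = 21
For a non-special divisor D (i.e., h^1(D) = 0), Riemann-Roch gives:
l(D) = deg(D) - g + 1
Since deg(D) = 46 >= 2g - 1 = 41, D is non-special.
l(D) = 46 - 21 + 1 = 26

26


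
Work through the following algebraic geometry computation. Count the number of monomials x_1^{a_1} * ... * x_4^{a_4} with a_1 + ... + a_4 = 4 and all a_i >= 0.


The number of degree-4 monomials in 4 variables is C(d+n-1, n-1).
= C(4+4-1, 4-1) = C(7, 3)
= 35

35


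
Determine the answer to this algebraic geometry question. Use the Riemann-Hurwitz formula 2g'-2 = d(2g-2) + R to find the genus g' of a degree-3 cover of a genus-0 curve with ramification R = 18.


Riemann-Hurwitz formula: 2g' - 2 = d(2g - 2) + R
Given: d = 3, g = 0, R = 18
2g' - 2 = 3*(2*0 - 2) + 18
2g' - 2 = 3*(-2) + 18
2g' - 2 = -6 + 18 = 12
2g' = 14
g' = 7

7


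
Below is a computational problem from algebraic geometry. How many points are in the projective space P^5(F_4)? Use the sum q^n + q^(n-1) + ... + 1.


P^5(F_4) has (q^(n+1) - 1)/(q - 1) points.
= 4^5 + 4^4 + 4^3 + 4^2 + 4^1 + 4^0
= 1024 + 256 + 64 + 16 + 4 + 1
= 1365

1365


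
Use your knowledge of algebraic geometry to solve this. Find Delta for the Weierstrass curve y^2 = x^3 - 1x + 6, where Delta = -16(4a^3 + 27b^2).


Compute each component:
4a^3 = 4*(-1)^3 = 4*(-1) = -4
27b^2 = 27*6^2 = 27*36 = 972
4a^3 + 27b^2 = -4 + 972 = 968
Delta = -16*968 = -15488

-15488


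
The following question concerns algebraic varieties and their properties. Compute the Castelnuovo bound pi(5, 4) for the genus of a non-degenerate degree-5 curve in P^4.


Castelnuovo's bound: write d - 1 = m(r-1) + epsilon with 0 <= epsilon < r-1.
d - 1 = 5 - 1 = 4
r - 1 = 4 - 1 = 3
4 = 1*3 + 1, so m = 1, epsilon = 1
pi(d, r) = m(m-1)(r-1)/2 + m*epsilon
= 1*0*3/2 + 1*1
= 0/2 + 1
= 0 + 1 = 1

1


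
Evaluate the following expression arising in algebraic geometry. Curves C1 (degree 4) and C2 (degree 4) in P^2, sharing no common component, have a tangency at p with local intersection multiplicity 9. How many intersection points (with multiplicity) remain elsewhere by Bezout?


By Bezout's theorem, the total intersection number is d1 * d2.
Total = 4 * 4 = 16
Intersection multiplicity at p = 9
Remaining intersections = 16 - 9 = 7

7


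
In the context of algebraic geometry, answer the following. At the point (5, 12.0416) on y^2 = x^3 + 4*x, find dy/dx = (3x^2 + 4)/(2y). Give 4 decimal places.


Using implicit differentiation of y^2 = x^3 + 4*x:
2y * dy/dx = 3x^2 + 4
dy/dx = (3x^2 + 4)/(2y)
Numerator: 3*5^2 + 4 = 79
Denominator: 2*12.0416 = 24.0832
dy/dx = 79/24.0832 = 3.2803

3.2803


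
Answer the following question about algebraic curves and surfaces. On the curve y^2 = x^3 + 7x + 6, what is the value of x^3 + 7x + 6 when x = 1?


Compute x^3 + 7x + 6 at x = 1:
x^3 = 1^3 = 1
7*x = 7*1 = 7
Sum: 1 + 7 + 6 = 14

14


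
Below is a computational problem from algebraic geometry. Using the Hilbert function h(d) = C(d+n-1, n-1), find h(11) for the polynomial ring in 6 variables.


The Hilbert function for the polynomial ring in 6 variables is:
h(d) = C(d+n-1, n-1)
h(11) = C(11+6-1, 6-1) = C(16, 5)
= 16! / (5! * 11!)
= 4368

4368


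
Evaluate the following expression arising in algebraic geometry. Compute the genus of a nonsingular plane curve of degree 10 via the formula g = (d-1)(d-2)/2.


Using the genus formula for smooth plane curves:
g = (d-1)(d-2)/2
g = (10-1)(10-2)/2
g = 9*8/2
g = 72/2 = 36

36


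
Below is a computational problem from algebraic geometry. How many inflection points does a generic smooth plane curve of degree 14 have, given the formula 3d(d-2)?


For a general smooth plane curve C of degree d, the inflection points are
the intersection of C with its Hessian curve, which has degree 3(d-2).
By Bezout, the total intersection number is d * 3(d-2) = 14 * 36 = 504.
For a general curve every flex is ordinary, so each contributes
multiplicity 1 to C·Hess(C), and the number of distinct inflection
points is 3d(d-2).
Inflection points = 3*14*(14-2) = 3*14*12 = 504

504


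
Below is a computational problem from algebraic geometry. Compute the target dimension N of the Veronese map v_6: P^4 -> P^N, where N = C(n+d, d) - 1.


The Veronese embedding v_d: P^n -> P^N maps each point to all
degree-d monomials in n+1 homogeneous coordinates.
N = C(n+d, d) - 1
N = C(4+6, 6) - 1
N = C(10, 6) - 1
C(10, 6) = 210
N = 210 - 1 = 209

209


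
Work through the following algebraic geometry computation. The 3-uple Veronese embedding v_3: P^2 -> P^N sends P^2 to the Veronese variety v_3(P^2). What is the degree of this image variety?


The Veronese variety v_3(P^2) has degree d^r.
d^r = 3^2 = 9

9


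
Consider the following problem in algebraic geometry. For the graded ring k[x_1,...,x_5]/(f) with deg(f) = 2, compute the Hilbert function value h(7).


For R = k[x_1,...,x_n]/(f) with f homogeneous of degree e:
The Hilbert series is (1 - t^e)/(1 - t)^n.
So h(d) = C(d+n-1, n-1) - C(d-e+n-1, n-1) for d >= e.
With n=5, e=2, d=7:
C(7+5-1, 5-1) = C(11, 4) = 330
C(7-2+5-1, 5-1) = C(9, 4) = 126
h(7) = 330 - 126 = 204

204


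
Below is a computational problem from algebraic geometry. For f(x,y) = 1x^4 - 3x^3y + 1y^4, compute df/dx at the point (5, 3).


df/dx = 4*1*x^3 + 3*(-3)*x^2*y
At (5,3): 4*1*5^3 + 3*(-3)*5^2*3
= 500 - 675
= -175

-175


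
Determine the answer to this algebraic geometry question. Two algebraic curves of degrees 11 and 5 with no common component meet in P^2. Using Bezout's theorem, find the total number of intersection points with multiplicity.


Bezout's theorem states the intersection count equals the product of degrees.
Intersection count = 11 * 5 = 55

55


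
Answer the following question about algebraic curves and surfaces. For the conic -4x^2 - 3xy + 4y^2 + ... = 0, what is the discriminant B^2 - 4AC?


The discriminant of a conic Ax^2 + Bxy + Cy^2 + ... = 0 is B^2 - 4AC.
B^2 = (-3)^2 = 9
4AC = 4*(-4)*4 = -64
Discriminant = 9 + 64 = 73

73


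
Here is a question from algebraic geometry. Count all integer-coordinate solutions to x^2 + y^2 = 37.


Systematically check integer values of x where x^2 <= 37.
For each valid x, check if 37 - x^2 is a perfect square.
x=1: 37 - 1 = 36, sqrt = 6 (valid)
x=6: 37 - 36 = 1, sqrt = 1 (valid)
Total integer solutions found: 8

8


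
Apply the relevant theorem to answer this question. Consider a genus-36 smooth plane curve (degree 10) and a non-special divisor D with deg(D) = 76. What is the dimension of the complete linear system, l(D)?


First, compute the genus of a smooth plane curve of degree 10:
g = (d-1)(d-2)/2 = (10-1)(10-2)/2 = 36
For a non-special divisor D (i.e., h^1(D) = 0), Riemann-Roch gives:
l(D) = deg(D) - g + 1
Since deg(D) = 76 >= 2g - 1 = 71, D is non-special.
l(D) = 76 - 36 + 1 = 41

41


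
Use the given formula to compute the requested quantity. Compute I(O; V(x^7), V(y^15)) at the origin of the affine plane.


The intersection multiplicity of V(x^a) and V(y^b) at the origin is:
I(O; V(x^7), V(y^15)) = dim_k(k[x,y]/(x^7, y^15))
A basis for k[x,y]/(x^7, y^15) is the set of monomials x^i * y^j
where 0 <= i < 7 and 0 <= j < 15.
The number of such monomials is 7 * 15 = 105

105


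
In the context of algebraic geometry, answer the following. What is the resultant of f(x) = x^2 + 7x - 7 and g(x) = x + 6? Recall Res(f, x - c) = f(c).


For Res(f, x - c), we evaluate f at x = c.
f(-6) = (-6)^2 + 7*(-6) - 7
= 36 - 42 - 7
= -6 - 7 = -13
Res(f, g) = -13

-13


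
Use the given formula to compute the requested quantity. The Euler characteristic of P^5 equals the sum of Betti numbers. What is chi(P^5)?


The complex projective space P^5 has one cell in each even real dimension 0, 2, ..., 10.
The cohomology groups are H^{2k}(P^5) = Z for k = 0,...,5, and 0 otherwise.
Euler characteristic = sum of Betti numbers = 1 per even-dimensional cohomology group.
chi(P^5) = 5 + 1 = 6

6


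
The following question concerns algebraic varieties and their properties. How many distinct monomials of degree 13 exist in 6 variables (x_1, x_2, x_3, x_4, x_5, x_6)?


The number of degree-13 monomials in 6 variables is C(d+n-1, n-1).
= C(13+6-1, 6-1) = C(18, 5)
= 8568

8568


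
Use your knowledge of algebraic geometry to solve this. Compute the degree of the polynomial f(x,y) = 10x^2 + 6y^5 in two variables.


Examine each term for its total degree (sum of exponents).
  Term '10x^2' has total degree 2+0 = 2.
  Term '6y^5' has total degree 0+5 = 5.
The maximum total degree among all terms is 5.

5


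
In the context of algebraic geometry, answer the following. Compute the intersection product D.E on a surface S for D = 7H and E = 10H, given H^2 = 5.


Using bilinearity of the intersection pairing on a surface S:
(aH).(bH) = ab * (H.H)
We have H^2 = 5.
D.E = (7H).(10H) = 7*10*5
= 70*5
= 350

350


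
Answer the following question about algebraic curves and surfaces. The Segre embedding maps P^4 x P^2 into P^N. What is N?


The Segre embedding maps P^m x P^n into P^N via
all products of coordinates from each factor.
N = (m+1)(n+1) - 1
N = (4+1)(2+1) - 1
N = 5*3 - 1
N = 15 - 1 = 14

14


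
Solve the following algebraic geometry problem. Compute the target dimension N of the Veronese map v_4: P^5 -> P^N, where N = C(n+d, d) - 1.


The Veronese embedding v_d: P^n -> P^N maps each point to all
degree-d monomials in n+1 homogeneous coordinates.
N = C(n+d, d) - 1
N = C(5+4, 4) - 1
N = C(9, 4) - 1
C(9, 4) = 126
N = 126 - 1 = 125

125


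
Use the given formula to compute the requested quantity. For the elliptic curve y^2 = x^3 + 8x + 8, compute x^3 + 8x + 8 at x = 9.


Compute x^3 + 8x + 8 at x = 9:
x^3 = 9^3 = 729
8*x = 8*9 = 72
Sum: 729 + 72 + 8 = 809

809


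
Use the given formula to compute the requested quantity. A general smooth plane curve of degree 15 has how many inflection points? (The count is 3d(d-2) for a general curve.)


For a general smooth plane curve C of degree d, the inflection points are
the intersection of C with its Hessian curve, which has degree 3(d-2).
By Bezout, the total intersection number is d * 3(d-2) = 15 * 39 = 585.
For a general curve every flex is ordinary, so each contributes
multiplicity 1 to C·Hess(C), and the number of distinct inflection
points is 3d(d-2).
Inflection points = 3*15*(15-2) = 3*15*13 = 585

585


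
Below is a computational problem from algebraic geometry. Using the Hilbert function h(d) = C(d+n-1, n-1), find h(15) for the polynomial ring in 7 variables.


The Hilbert function for the polynomial ring in 7 variables is:
h(d) = C(d+n-1, n-1)
h(15) = C(15+7-1, 7-1) = C(21, 6)
= 21! / (6! * 15!)
= 54264

54264


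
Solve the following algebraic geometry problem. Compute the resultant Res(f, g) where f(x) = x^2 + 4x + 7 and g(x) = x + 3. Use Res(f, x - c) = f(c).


For Res(f, x - c), we evaluate f at x = c.
f(-3) = (-3)^2 + 4*(-3) + 7
= 9 - 12 + 7
= -3 + 7 = 4
Res(f, g) = 4

4


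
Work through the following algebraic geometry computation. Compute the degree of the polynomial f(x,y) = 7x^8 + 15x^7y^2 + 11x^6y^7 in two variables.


Examine each term for its total degree (sum of exponents).
  Term '7x^8' has total degree 8+0 = 8.
  Term '15x^7y^2' has total degree 7+2 = 9.
  Term '11x^6y^7' has total degree 6+7 = 13.
The maximum total degree among all terms is 13.

13


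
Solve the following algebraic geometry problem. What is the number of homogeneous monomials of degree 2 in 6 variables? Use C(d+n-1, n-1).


The number of degree-2 monomials in 6 variables is C(d+n-1, n-1).
= C(2+6-1, 6-1) = C(7, 5)
= 21

21


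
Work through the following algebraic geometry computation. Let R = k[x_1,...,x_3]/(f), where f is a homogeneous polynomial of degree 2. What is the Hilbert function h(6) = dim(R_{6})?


For R = k[x_1,...,x_n]/(f) with f homogeneous of degree e:
The Hilbert series is (1 - t^e)/(1 - t)^n.
So h(d) = C(d+n-1, n-1) - C(d-e+n-1, n-1) for d >= e.
With n=3, e=2, d=6:
C(6+3-1, 3-1) = C(8, 2) = 28
C(6-2+3-1, 3-1) = C(6, 2) = 15
h(6) = 28 - 15 = 13

13


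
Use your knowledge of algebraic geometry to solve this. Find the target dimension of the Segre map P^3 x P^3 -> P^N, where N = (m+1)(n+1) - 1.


The Segre embedding maps P^m x P^n into P^N via
all products of coordinates from each factor.
N = (m+1)(n+1) - 1
N = (3+1)(3+1) - 1
N = 4*4 - 1
N = 16 - 1 = 15

15


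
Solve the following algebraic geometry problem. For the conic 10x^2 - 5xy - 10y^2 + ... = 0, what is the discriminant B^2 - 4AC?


The discriminant of a conic Ax^2 + Bxy + Cy^2 + ... = 0 is B^2 - 4AC.
B^2 = (-5)^2 = 25
4AC = 4*10*(-10) = -400
Discriminant = 25 + 400 = 425

425


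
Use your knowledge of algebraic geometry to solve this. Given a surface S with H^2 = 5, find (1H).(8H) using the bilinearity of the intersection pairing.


Using bilinearity of the intersection pairing on a surface S:
(aH).(bH) = ab * (H.H)
We have H^2 = 5.
D.E = (1H).(8H) = 1*8*5
= 8*5
= 40

40


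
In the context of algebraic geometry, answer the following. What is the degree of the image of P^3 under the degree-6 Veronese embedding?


The Veronese variety v_6(P^3) has degree d^r.
d^r = 6^3 = 216

216


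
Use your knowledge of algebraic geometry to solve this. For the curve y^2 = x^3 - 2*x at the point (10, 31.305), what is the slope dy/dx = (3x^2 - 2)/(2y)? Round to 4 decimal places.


Using implicit differentiation of y^2 = x^3 - 2*x:
2y * dy/dx = 3x^2 - 2
dy/dx = (3x^2 - 2)/(2y)
Numerator: 3*10^2 - 2 = 298
Denominator: 2*31.305 = 62.61
dy/dx = 298/62.61 = 4.7596

4.7596


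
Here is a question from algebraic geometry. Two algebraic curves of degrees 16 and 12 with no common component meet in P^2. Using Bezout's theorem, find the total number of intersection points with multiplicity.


Bezout's theorem states the intersection count equals the product of degrees.
Intersection count = 16 * 12 = 192

192


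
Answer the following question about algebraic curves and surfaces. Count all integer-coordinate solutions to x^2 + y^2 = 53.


Systematically check integer values of x where x^2 <= 53.
For each valid x, check if 53 - x^2 is a perfect square.
x=2: 53 - 4 = 49, sqrt = 7 (valid)
x=7: 53 - 49 = 4, sqrt = 2 (valid)
Total integer solutions found: 8

8


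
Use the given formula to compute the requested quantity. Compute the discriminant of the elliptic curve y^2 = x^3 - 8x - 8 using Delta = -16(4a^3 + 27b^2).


Compute each component:
4a^3 = 4*(-8)^3 = 4*(-512) = -2048
27b^2 = 27*(-8)^2 = 27*64 = 1728
4a^3 + 27b^2 = -2048 + 1728 = -320
Delta = -16*(-320) = 5120

5120


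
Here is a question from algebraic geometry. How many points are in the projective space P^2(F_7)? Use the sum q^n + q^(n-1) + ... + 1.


P^2(F_7) has (q^(n+1) - 1)/(q - 1) points.
= 7^2 + 7^1 + 7^0
= 49 + 7 + 1
= 57

57


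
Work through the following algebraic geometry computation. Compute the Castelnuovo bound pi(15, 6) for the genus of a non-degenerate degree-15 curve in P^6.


Castelnuovo's bound: write d - 1 = m(r-1) + epsilon with 0 <= epsilon < r-1.
d - 1 = 15 - 1 = 14
r - 1 = 6 - 1 = 5
14 = 2*5 + 4, so m = 2, epsilon = 4
pi(d, r) = m(m-1)(r-1)/2 + m*epsilon
= 2*1*5/2 + 2*4
= 10/2 + 8
= 5 + 8 = 13

13


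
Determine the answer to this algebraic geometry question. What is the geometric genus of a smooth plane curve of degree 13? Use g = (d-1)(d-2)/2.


Using the genus formula for smooth plane curves:
g = (d-1)(d-2)/2
g = (13-1)(13-2)/2
g = 12*11/2
g = 132/2 = 66

66


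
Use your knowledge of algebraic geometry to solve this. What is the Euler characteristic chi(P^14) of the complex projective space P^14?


The complex projective space P^14 has one cell in each even real dimension 0, 2, ..., 28.
The cohomology groups are H^{2k}(P^14) = Z for k = 0,...,14, and 0 otherwise.
Euler characteristic = sum of Betti numbers = 1 per even-dimensional cohomology group.
chi(P^14) = 14 + 1 = 15

15


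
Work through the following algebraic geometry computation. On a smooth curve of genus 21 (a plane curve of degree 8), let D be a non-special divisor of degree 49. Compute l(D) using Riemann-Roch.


First, compute the genus of a smooth plane curve of degree 8:
g = (d-1)(d-2)/2 = (8-1)(8-2)/2 = 21
For a non-special divisor D (i.e., h^1(D) = 0), Riemann-Roch gives:
l(D) = deg(D) - g + 1
Since deg(D) = 49 >= 2g - 1 = 41, D is non-special.
l(D) = 49 - 21 + 1 = 29

29


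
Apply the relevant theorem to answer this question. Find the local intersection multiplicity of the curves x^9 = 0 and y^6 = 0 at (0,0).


The intersection multiplicity of V(x^a) and V(y^b) at the origin is:
I(O; V(x^9), V(y^6)) = dim_k(k[x,y]/(x^9, y^6))
A basis for k[x,y]/(x^9, y^6) is the set of monomials x^i * y^j
where 0 <= i < 9 and 0 <= j < 6.
The number of such monomials is 9 * 6 = 54

54


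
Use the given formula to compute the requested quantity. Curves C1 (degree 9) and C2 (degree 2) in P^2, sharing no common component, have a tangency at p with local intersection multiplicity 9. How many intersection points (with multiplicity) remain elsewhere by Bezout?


By Bezout's theorem, the total intersection number is d1 * d2.
Total = 9 * 2 = 18
Intersection multiplicity at p = 9
Remaining intersections = 18 - 9 = 9

9


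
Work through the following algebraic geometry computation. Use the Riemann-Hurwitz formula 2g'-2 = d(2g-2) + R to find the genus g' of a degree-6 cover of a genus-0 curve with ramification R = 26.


Riemann-Hurwitz formula: 2g' - 2 = d(2g - 2) + R
Given: d = 6, g = 0, R = 26
2g' - 2 = 6*(2*0 - 2) + 26
2g' - 2 = 6*(-2) + 26
2g' - 2 = -12 + 26 = 14
2g' = 16
g' = 8

8


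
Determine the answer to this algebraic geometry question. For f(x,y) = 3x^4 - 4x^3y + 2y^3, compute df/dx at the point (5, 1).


df/dx = 4*3*x^3 + 3*(-4)*x^2*y
At (5,1): 4*3*5^3 + 3*(-4)*5^2*1
= 1500 - 300
= 1200

1200


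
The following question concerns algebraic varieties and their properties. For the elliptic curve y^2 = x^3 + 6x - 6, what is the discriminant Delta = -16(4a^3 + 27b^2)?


Compute each component:
4a^3 = 4*6^3 = 4*216 = 864
27b^2 = 27*(-6)^2 = 27*36 = 972
4a^3 + 27b^2 = 864 + 972 = 1836
Delta = -16*1836 = -29376

-29376


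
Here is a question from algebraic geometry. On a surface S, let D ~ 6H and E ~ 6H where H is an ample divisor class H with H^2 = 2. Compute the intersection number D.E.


Using bilinearity of the intersection pairing on a surface S:
(aH).(bH) = ab * (H.H)
We have H^2 = 2.
D.E = (6H).(6H) = 6*6*2
= 36*2
= 72

72


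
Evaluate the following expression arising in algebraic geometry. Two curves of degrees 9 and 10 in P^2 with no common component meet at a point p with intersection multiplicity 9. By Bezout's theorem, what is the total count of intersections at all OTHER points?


By Bezout's theorem, the total intersection number is d1 * d2.
Total = 9 * 10 = 90
Intersection multiplicity at p = 9
Remaining intersections = 90 - 9 = 81

81


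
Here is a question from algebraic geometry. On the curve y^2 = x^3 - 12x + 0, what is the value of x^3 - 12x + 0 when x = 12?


Compute x^3 - 12x + 0 at x = 12:
x^3 = 12^3 = 1728
(-12)*x = (-12)*12 = -144
Sum: 1728 - 144 + 0 = 1584

1584


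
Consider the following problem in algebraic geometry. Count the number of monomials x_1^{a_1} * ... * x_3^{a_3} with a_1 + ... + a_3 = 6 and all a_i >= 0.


The number of degree-6 monomials in 3 variables is C(d+n-1, n-1).
= C(6+3-1, 3-1) = C(8, 2)
= 28

28


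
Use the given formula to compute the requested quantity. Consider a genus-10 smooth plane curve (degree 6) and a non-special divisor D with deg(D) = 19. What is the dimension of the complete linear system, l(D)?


First, compute the genus of a smooth plane curve of degree 6:
g = (d-1)(d-2)/2 = (6-1)(6-2)/2 = 10
For a non-special divisor D (i.e., h^1(D) = 0), Riemann-Roch gives:
l(D) = deg(D) - g + 1
Since deg(D) = 19 >= 2g - 1 = 19, D is non-special.
l(D) = 19 - 10 + 1 = 10

10


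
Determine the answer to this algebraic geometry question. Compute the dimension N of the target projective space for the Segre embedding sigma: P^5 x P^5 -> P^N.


The Segre embedding maps P^m x P^n into P^N via
all products of coordinates from each factor.
N = (m+1)(n+1) - 1
N = (5+1)(5+1) - 1
N = 6*6 - 1
N = 36 - 1 = 35

35


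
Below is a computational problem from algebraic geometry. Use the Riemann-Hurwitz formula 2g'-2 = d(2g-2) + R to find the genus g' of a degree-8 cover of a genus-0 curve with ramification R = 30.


Riemann-Hurwitz formula: 2g' - 2 = d(2g - 2) + R
Given: d = 8, g = 0, R = 30
2g' - 2 = 8*(2*0 - 2) + 30
2g' - 2 = 8*(-2) + 30
2g' - 2 = -16 + 30 = 14
2g' = 16
g' = 8

8


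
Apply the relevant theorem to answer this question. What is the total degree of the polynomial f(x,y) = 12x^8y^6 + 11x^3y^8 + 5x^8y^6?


Examine each term for its total degree (sum of exponents).
  Term '12x^8y^6' has total degree 8+6 = 14.
  Term '11x^3y^8' has total degree 3+8 = 11.
  Term '5x^8y^6' has total degree 8+6 = 14.
The maximum total degree among all terms is 14.

14
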